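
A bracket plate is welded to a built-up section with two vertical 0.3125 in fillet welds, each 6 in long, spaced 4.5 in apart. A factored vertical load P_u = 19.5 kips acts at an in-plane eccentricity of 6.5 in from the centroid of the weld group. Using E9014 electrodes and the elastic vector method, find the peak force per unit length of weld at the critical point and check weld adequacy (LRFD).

f_max ≈ 6.03 kip/in; adequate

E90XX → F_EXX = 90 ksi.
Total weld length L_w = 12 in. Treat welds as unit-width lines.
Polar moment about centroid: J = 2[d³/12 + d(b/2)²] = 2[6³/12 + 6×2.25²] = 96.75 in³.
Direct shear f_v = P/L_w = 19.5 / 12 = 1.625 kip/in (vertical).
Torsion M = P·e = 19.5 × 6.5 = 126.75 kip·in.
Critical point at (x, y) = (2.25, 3) from centroid. f_tx = M·y/J = 3.93 kip/in; f_ty = M·x/J = 2.948 kip/in.
Resultant f_max = √[f_tx² + (f_v + f_ty)²] = √[3.93² + (1.625 + 2.948)²] = 6.03 kip/in.
Capacity per unit length: φr_n = 0.75 × 0.6 × 90 × (0.707 × 0.3125) = 8.948 kip/in.
6.03 ≤ 8.948 → adequate.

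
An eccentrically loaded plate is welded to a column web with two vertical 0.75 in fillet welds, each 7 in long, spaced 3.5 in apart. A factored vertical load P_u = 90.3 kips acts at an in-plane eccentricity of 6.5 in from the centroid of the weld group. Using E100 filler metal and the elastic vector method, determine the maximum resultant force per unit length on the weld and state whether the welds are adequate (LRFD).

f_max ≈ 26.5 kip/in; NOT adequate

E100XX → F_EXX = 100 ksi.
Total weld length L_w = 14 in. Treat welds as unit-width lines.
Polar moment about centroid: J = 2[d³/12 + d(b/2)²] = 2[7³/12 + 7×1.75²] = 100 in³.
Direct shear f_v = P/L_w = 90.3 / 14 = 6.45 kip/in (vertical).
Torsion M = P·e = 90.3 × 6.5 = 586.95 kip·in.
Critical point at (x, y) = (1.75, 3.5) from centroid. f_tx = M·y/J = 20.53 kip/in; f_ty = M·x/J = 10.27 kip/in.
Resultant f_max = √[f_tx² + (f_v + f_ty)²] = √[20.53² + (6.45 + 10.27)²] = 26.48 kip/in.
Capacity per unit length: φr_n = 0.75 × 0.6 × 100 × (0.707 × 0.75) = 23.86 kip/in.
26.48 > 23.86 → NOT adequate.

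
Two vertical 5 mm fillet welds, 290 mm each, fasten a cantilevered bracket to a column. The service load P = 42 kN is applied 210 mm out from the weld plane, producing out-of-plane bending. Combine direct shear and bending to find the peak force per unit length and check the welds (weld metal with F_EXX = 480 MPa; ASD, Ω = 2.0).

L_w = 2 × 290 = 580 mm; section modulus (unit throat) S = 2 × L²/6 = 28030 mm².
Direct shear f_v = P/L_w = 42×10³/580 = 72.41 N/mm.
Moment M = P × e = 42×10³ × 210 = 8820000 N·mm; bending f_b = M/S = 314.6 N/mm.
f_max = √(f_v² + f_b²) = √(72.41² + 314.6²) = 322.9 N/mm.
r_n/Ω = (1/2.0) × 0.6 × 480 × (0.707 × 5) = 509 N/mm → adequate.

f_max ≈ 323 N/mm; adequate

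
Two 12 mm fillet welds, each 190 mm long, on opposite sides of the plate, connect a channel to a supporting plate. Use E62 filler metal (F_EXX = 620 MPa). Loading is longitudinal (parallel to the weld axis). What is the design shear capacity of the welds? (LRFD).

φR_n ≈ 899 kN

Effective throat t_e = 0.707 × 12 = 8.484 mm.
Total length L = 380 mm; A_we = 8.484 × 380 = 3224 mm².
F_nw = 0.6 F_EXX = 0.6 × 620 = 372 MPa.
φR_n = 0.75 × 372 × 3224 × 10⁻³ = 899.5 kN.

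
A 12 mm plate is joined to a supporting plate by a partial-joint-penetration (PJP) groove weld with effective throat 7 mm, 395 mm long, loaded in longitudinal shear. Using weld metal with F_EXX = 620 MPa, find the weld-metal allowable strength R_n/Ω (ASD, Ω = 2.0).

R_n/Ω ≈ 514 kN

Effective throat (given) t_e = 7 mm.
A_we = 7 × 395 = 2765 mm².
F_nw = 0.6 F_EXX = 372 MPa.
R_n/Ω = (372 × 2765) / 2.0 × 10⁻³ = 514.3 kN.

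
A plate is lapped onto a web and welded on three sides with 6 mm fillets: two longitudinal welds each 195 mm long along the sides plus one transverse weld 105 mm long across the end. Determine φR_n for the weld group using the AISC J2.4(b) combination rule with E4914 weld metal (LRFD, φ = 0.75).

E49XX → F_EXX = 490 MPa.
t_e = 0.707 × 6 = 4.242 mm.
R_nwl = 0.6 × 490 × 4.242 × 390 × 10⁻³ = 486.4 kN (longitudinal, 2 welds).
R_nwt = 0.6 × 490 × 4.242 × 105 × 10⁻³ = 131 kN (transverse, base value).
(i) R_nwl + R_nwt = 617.3 kN; (ii) 0.85 R_nwl + 1.5 R_nwt = 609.9 kN.
R_n = max = 617.3 kN [governs: (i)]; φR_n = 463 kN.

φR_n ≈ 463 kN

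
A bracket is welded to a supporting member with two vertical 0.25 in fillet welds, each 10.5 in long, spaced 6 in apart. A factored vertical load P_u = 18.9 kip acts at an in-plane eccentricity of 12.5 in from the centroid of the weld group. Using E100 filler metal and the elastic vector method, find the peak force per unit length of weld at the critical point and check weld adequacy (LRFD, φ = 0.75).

E100XX → F_EXX = 100 ksi.
Total weld length L_w = 21 in. Treat welds as unit-width lines.
Polar moment about centroid: J = 2[d³/12 + d(b/2)²] = 2[10.5³/12 + 10.5×3²] = 381.9 in³.
Direct shear f_v = P/L_w = 18.9 / 21 = 0.9 kip/in (vertical).
Torsion M = P·e = 18.9 × 12.5 = 236.25 kip·in.
Critical point at (x, y) = (3, 5.25) from centroid. f_tx = M·y/J = 3.247 kip/in; f_ty = M·x/J = 1.856 kip/in.
Resultant f_max = √[f_tx² + (f_v + f_ty)²] = √[3.247² + (0.9 + 1.856)²] = 4.259 kip/in.
Capacity per unit length: φr_n = 0.75 × 0.6 × 100 × (0.707 × 0.25) = 7.954 kip/in.
4.259 ≤ 7.954 → adequate.

f_max ≈ 4.26 kip/in; adequate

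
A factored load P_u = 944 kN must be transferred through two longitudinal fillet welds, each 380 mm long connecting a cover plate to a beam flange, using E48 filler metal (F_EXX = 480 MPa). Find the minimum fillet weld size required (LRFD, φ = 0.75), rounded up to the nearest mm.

Total weld length L = 760 mm.
Required throat t_e = P_u / (φ × 0.6 F_EXX × L) = 944 / (0.75 × 0.6 × 480 × 760 × 10⁻³) = 5.75 mm.
Required leg w = t_e / 0.707 = 8.134 mm → use 9 mm.

w = 9 mm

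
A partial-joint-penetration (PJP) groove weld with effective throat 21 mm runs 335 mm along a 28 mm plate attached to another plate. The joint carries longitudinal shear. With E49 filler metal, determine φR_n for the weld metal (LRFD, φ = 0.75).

φR_n ≈ 1550 kN

E49XX → F_EXX = 490 MPa.
Effective throat (given) t_e = 21 mm.
A_we = 21 × 335 = 7035 mm².
F_nw = 0.6 F_EXX = 294 MPa.
φR_n = 0.75 × 294 × 7035 × 10⁻³ = 1551 kN.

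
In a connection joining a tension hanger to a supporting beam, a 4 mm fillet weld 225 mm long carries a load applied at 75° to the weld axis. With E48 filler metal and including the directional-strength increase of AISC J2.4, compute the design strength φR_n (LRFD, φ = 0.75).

E48XX → F_EXX = 480 MPa.
t_e = 0.707 × 4 = 2.828 mm; A_we = 2.828 × 225 = 636.3 mm².
Directional factor: 1.0 + 0.5 sin^1.5(75°) = 1.475.
F_nw = 0.6 × 480 × 1.475 = 424.7 MPa.
φR_n = 0.75 × 424.7 × 636.3 × 10⁻³ = 202.7 kN.

φR_n ≈ 203 kN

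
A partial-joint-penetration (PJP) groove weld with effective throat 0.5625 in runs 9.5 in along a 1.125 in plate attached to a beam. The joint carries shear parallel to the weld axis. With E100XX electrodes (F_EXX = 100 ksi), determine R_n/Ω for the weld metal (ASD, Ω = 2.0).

Effective throat (given) t_e = 0.5625 in.
A_we = 0.5625 × 9.5 = 5.344 in².
F_nw = 0.6 F_EXX = 60 ksi.
R_n/Ω = (60 × 5.344) / 2.0 = 160.3 kip.

R_n/Ω ≈ 160 kip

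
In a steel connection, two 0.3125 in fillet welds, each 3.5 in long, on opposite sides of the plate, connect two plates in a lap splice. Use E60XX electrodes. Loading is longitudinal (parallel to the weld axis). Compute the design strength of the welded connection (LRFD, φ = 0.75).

φR_n ≈ 41.8 kip

E60XX → F_EXX = 60 ksi.
Effective throat t_e = 0.707 × 0.3125 = 0.2209 in.
Total length L = 7 in; A_we = 0.2209 × 7 = 1.547 in².
F_nw = 0.6 F_EXX = 0.6 × 60 = 36 ksi.
φR_n = 0.75 × 36 × 1.547 = 41.76 kip.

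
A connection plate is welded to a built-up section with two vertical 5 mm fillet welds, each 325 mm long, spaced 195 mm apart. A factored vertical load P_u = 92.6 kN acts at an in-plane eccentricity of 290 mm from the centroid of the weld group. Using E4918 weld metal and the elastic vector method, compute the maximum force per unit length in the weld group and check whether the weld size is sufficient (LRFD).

f_max ≈ 516 N/mm; adequate

E49XX → F_EXX = 490 MPa.
Total weld length L_w = 650 mm. Treat welds as unit-width lines.
Polar moment about centroid: J = 2[d³/12 + d(b/2)²] = 2[325³/12 + 325×97.5²] = 11900000 mm³.
Direct shear f_v = P/L_w = 92.6×10³ / 650 = 142.5 N/mm (vertical).
Torsion M = P·e = 92.6×10³ × 290 = 26854000 N·mm.
Critical point at (x, y) = (97.5, 162.5) from centroid. f_tx = M·y/J = 366.7 N/mm; f_ty = M·x/J = 220 N/mm.
Resultant f_max = √[f_tx² + (f_v + f_ty)²] = √[366.7² + (142.5 + 220)²] = 515.6 N/mm.
Capacity per unit length: φr_n = 0.75 × 0.6 × 490 × (0.707 × 5) = 779.5 N/mm.
515.6 ≤ 779.5 → adequate.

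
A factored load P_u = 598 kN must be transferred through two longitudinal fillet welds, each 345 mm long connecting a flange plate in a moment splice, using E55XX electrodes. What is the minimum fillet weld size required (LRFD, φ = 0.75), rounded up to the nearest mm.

E55XX → F_EXX = 550 MPa.
Total weld length L = 690 mm.
Required throat t_e = P_u / (φ × 0.6 F_EXX × L) = 598 / (0.75 × 0.6 × 550 × 690 × 10⁻³) = 3.502 mm.
Required leg w = t_e / 0.707 = 4.953 mm → use 5 mm.

w = 5 mm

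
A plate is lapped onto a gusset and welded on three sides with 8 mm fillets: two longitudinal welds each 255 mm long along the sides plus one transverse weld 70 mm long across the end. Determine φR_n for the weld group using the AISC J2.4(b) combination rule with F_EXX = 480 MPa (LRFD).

φR_n ≈ 709 kN

t_e = 0.707 × 8 = 5.656 mm.
R_nwl = 0.6 × 480 × 5.656 × 510 × 10⁻³ = 830.8 kN (longitudinal, 2 welds).
R_nwt = 0.6 × 480 × 5.656 × 70 × 10⁻³ = 114 kN (transverse, base value).
(i) R_nwl + R_nwt = 944.8 kN; (ii) 0.85 R_nwl + 1.5 R_nwt = 877.2 kN.
R_n = max = 944.8 kN [governs: (i)]; φR_n = 708.6 kN.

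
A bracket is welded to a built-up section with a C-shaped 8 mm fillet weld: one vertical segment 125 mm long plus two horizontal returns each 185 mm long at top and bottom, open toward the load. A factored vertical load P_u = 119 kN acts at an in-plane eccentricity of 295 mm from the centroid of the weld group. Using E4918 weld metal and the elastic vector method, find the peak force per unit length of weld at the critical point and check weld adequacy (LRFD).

f_max ≈ 1550 N/mm; NOT adequate

E49XX → F_EXX = 490 MPa.
Total weld length L_w = 495 mm. Treat welds as unit-width lines.
Centroid: x̄ = 2×185×92.5 / 495 = 69.14 mm from the vertical weld.
Polar moment about centroid: J = I_x + I_y = [125³/12 + 2×185×62.5²] + [125×69.14² + 2(185³/12 + 185×23.36²)] = 3463000 mm³.
Direct shear f_v = P/L_w = 119×10³ / 495 = 240.4 N/mm (vertical).
Torsion M = P·e = 119×10³ × 295 = 35105000 N·mm.
Critical point at (x, y) = (115.9, 62.5) from centroid. f_tx = M·y/J = 633.6 N/mm; f_ty = M·x/J = 1175 N/mm.
Resultant f_max = √[f_tx² + (f_v + f_ty)²] = √[633.6² + (240.4 + 1175)²] = 1550 N/mm.
Capacity per unit length: φr_n = 0.75 × 0.6 × 490 × (0.707 × 8) = 1247 N/mm.
1550 > 1247 → NOT adequate.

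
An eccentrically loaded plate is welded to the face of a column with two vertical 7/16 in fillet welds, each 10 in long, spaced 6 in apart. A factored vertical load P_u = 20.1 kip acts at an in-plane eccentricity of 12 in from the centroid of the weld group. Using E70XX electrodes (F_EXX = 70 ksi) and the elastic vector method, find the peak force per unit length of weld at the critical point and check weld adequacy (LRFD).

Total weld length L_w = 20 in. Treat welds as unit-width lines.
Polar moment about centroid: J = 2[d³/12 + d(b/2)²] = 2[10³/12 + 10×3²] = 346.7 in³.
Direct shear f_v = P/L_w = 20.1 / 20 = 1.005 kip/in (vertical).
Torsion M = P·e = 20.1 × 12 = 241.2 kip·in.
Critical point at (x, y) = (3, 5) from centroid. f_tx = M·y/J = 3.479 kip/in; f_ty = M·x/J = 2.087 kip/in.
Resultant f_max = √[f_tx² + (f_v + f_ty)²] = √[3.479² + (1.005 + 2.087)²] = 4.655 kip/in.
Capacity per unit length: φr_n = 0.75 × 0.6 × 70 × (0.707 × 0.4375) = 9.743 kip/in.
4.655 ≤ 9.743 → adequate.

f_max ≈ 4.65 kip/in; adequate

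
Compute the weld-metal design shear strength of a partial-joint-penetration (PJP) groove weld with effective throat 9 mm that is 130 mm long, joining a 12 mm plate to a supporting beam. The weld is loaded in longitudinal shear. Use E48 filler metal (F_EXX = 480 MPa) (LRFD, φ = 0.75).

Effective throat (given) t_e = 9 mm.
A_we = 9 × 130 = 1170 mm².
F_nw = 0.6 F_EXX = 288 MPa.
φR_n = 0.75 × 288 × 1170 × 10⁻³ = 252.7 kN.

φR_n ≈ 253 kN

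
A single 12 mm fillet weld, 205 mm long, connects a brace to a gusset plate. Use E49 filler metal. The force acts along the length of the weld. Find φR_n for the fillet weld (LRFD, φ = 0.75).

φR_n ≈ 383 kN

E49XX → F_EXX = 490 MPa.
Effective throat t_e = 0.707 × 12 = 8.484 mm.
Total length L = 205 mm; A_we = 8.484 × 205 = 1739 mm².
F_nw = 0.6 F_EXX = 0.6 × 490 = 294 MPa.
φR_n = 0.75 × 294 × 1739 × 10⁻³ = 383.5 kN.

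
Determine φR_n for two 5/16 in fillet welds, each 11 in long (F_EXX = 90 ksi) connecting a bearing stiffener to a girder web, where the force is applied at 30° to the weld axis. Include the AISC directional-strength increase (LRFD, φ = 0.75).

φR_n ≈ 232 kip

t_e = 0.707 × 0.3125 = 0.2209 in; A_we = 0.2209 × 22 = 4.861 in².
Directional factor: 1.0 + 0.5 sin^1.5(30°) = 1.177.
F_nw = 0.6 × 90 × 1.177 = 63.55 ksi.
φR_n = 0.75 × 63.55 × 4.861 = 231.7 kip.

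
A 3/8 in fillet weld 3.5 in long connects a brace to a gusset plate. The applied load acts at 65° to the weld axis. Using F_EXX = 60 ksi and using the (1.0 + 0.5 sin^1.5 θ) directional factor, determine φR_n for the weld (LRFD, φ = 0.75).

t_e = 0.707 × 0.375 = 0.2651 in; A_we = 0.2651 × 3.5 = 0.9279 in².
Directional factor: 1.0 + 0.5 sin^1.5(65°) = 1.431.
F_nw = 0.6 × 60 × 1.431 = 51.53 ksi.
φR_n = 0.75 × 51.53 × 0.9279 = 35.86 kip.

φR_n ≈ 35.9 kip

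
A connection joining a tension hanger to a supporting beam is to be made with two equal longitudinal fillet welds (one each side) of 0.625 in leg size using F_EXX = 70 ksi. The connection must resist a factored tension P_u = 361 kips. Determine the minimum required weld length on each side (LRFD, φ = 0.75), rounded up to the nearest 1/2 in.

Throat t_e = 0.707 × 0.625 = 0.4419 in.
φr_n = 0.75 × 0.6 × 70 × 0.4419 = 13.92 kips/in.
L_req = P_u / φr_n = 361 / 13.92 = 25.94 in total.
Per side: 25.94 / 2 = 12.97 in.
Round up → use L = 13 in on each side.

L = 13 in on each side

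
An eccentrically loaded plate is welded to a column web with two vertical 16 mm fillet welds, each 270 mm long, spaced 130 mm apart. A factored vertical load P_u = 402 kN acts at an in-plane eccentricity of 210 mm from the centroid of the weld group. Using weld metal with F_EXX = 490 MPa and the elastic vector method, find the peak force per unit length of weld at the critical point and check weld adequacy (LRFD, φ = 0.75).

f_max ≈ 2680 N/mm; NOT adequate

Total weld length L_w = 540 mm. Treat welds as unit-width lines.
Polar moment about centroid: J = 2[d³/12 + d(b/2)²] = 2[270³/12 + 270×65²] = 5562000 mm³.
Direct shear f_v = P/L_w = 402×10³ / 540 = 744.4 N/mm (vertical).
Torsion M = P·e = 402×10³ × 210 = 84420000 N·mm.
Critical point at (x, y) = (65, 135) from centroid. f_tx = M·y/J = 2049 N/mm; f_ty = M·x/J = 986.6 N/mm.
Resultant f_max = √[f_tx² + (f_v + f_ty)²] = √[2049² + (744.4 + 986.6)²] = 2682 N/mm.
Capacity per unit length: φr_n = 0.75 × 0.6 × 490 × (0.707 × 16) = 2494 N/mm.
2682 > 2494 → NOT adequate.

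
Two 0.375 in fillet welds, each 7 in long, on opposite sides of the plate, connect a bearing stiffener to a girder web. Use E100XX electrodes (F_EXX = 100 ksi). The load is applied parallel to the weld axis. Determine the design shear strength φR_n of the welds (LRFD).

Effective throat t_e = 0.707 × 0.375 = 0.2651 in.
Total length L = 14 in; A_we = 0.2651 × 14 = 3.712 in².
F_nw = 0.6 F_EXX = 0.6 × 100 = 60 ksi.
φR_n = 0.75 × 60 × 3.712 = 167 kips.

φR_n ≈ 167 kips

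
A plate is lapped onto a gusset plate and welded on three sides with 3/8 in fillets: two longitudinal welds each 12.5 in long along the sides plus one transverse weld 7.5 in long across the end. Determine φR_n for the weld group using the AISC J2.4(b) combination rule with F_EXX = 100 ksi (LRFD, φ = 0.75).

t_e = 0.707 × 0.375 = 0.2651 in.
R_nwl = 0.6 × 100 × 0.2651 × 25 = 397.7 kip (longitudinal, 2 welds).
R_nwt = 0.6 × 100 × 0.2651 × 7.5 = 119.3 kip (transverse, base value).
(i) R_nwl + R_nwt = 517 kip; (ii) 0.85 R_nwl + 1.5 R_nwt = 517 kip.
R_n = max = 517 kip [governs: (ii)]; φR_n = 387.7 kip.

φR_n ≈ 388 kip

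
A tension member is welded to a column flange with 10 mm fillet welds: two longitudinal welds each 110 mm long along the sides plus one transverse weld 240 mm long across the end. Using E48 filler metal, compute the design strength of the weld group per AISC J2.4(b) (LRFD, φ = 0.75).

E48XX → F_EXX = 480 MPa.
t_e = 0.707 × 10 = 7.07 mm.
R_nwl = 0.6 × 480 × 7.07 × 220 × 10⁻³ = 448 kN (longitudinal, 2 welds).
R_nwt = 0.6 × 480 × 7.07 × 240 × 10⁻³ = 488.7 kN (transverse, base value).
(i) R_nwl + R_nwt = 936.6 kN; (ii) 0.85 R_nwl + 1.5 R_nwt = 1114 kN.
R_n = max = 1114 kN [governs: (ii)]; φR_n = 835.3 kN.

φR_n ≈ 835 kN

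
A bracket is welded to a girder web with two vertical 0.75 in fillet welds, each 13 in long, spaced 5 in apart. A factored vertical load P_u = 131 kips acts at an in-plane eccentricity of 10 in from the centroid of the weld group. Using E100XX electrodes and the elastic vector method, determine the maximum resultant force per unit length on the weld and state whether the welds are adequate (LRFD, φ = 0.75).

E100XX → F_EXX = 100 ksi.
Total weld length L_w = 26 in. Treat welds as unit-width lines.
Polar moment about centroid: J = 2[d³/12 + d(b/2)²] = 2[13³/12 + 13×2.5²] = 528.7 in³.
Direct shear f_v = P/L_w = 131 / 26 = 5.038 kip/in (vertical).
Torsion M = P·e = 131 × 10 = 1310 kip·in.
Critical point at (x, y) = (2.5, 6.5) from centroid. f_tx = M·y/J = 16.11 kip/in; f_ty = M·x/J = 6.195 kip/in.
Resultant f_max = √[f_tx² + (f_v + f_ty)²] = √[16.11² + (5.038 + 6.195)²] = 19.64 kip/in.
Capacity per unit length: φr_n = 0.75 × 0.6 × 100 × (0.707 × 0.75) = 23.86 kip/in.
19.64 ≤ 23.86 → adequate.

f_max ≈ 19.6 kip/in; adequate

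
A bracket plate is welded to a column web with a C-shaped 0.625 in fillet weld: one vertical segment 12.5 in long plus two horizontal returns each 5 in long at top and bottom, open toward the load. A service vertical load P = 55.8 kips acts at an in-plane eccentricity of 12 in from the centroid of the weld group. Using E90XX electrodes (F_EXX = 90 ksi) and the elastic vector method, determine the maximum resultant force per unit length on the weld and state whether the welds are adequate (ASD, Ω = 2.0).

Total weld length L_w = 22.5 in. Treat welds as unit-width lines.
Centroid: x̄ = 2×5×2.5 / 22.5 = 1.111 in from the vertical weld.
Polar moment about centroid: J = I_x + I_y = [12.5³/12 + 2×5×6.25²] + [12.5×1.111² + 2(5³/12 + 5×1.389²)] = 608.9 in³.
Direct shear f_v = P/L_w = 55.8 / 22.5 = 2.48 kip/in (vertical).
Torsion M = P·e = 55.8 × 12 = 669.6 kip·in.
Critical point at (x, y) = (3.889, 6.25) from centroid. f_tx = M·y/J = 6.873 kip/in; f_ty = M·x/J = 4.276 kip/in.
Resultant f_max = √[f_tx² + (f_v + f_ty)²] = √[6.873² + (2.48 + 4.276)²] = 9.637 kip/in.
Capacity per unit length: r_n/Ω = (1/2.0) × 0.6 × 90 × (0.707 × 0.625) = 11.93 kip/in.
9.637 ≤ 11.93 → adequate.

f_max ≈ 9.64 kip/in; adequate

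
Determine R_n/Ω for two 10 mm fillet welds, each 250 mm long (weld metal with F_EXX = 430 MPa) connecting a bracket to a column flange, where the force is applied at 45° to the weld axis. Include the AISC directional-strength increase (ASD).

R_n/Ω ≈ 592 kN

t_e = 0.707 × 10 = 7.07 mm; A_we = 7.07 × 500 = 3535 mm².
Directional factor: 1.0 + 0.5 sin^1.5(45°) = 1.297.
F_nw = 0.6 × 430 × 1.297 = 334.7 MPa.
R_n/Ω = (334.7 × 3535) / 2.0 × 10⁻³ = 591.6 kN.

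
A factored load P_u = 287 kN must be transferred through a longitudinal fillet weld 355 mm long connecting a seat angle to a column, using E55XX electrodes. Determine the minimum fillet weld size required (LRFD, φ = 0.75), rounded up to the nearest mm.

w = 5 mm

E55XX → F_EXX = 550 MPa.
Total weld length L = 355 mm.
Required throat t_e = P_u / (φ × 0.6 F_EXX × L) = 287 / (0.75 × 0.6 × 550 × 355 × 10⁻³) = 3.266 mm.
Required leg w = t_e / 0.707 = 4.62 mm → use 5 mm.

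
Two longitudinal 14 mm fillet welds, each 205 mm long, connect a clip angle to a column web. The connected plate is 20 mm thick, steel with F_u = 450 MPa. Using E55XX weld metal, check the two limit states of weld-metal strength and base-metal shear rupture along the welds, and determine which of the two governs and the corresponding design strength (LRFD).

E55XX → F_EXX = 550 MPa.
t_e = 0.707 × 14 = 9.898 mm; L = 410 mm.
Weld metal: φR_n = 0.75 × 0.6 × 550 × 9.898 × 410 × 10⁻³ = 1004 kN.
Base metal (shear rupture): φR_n = 0.75 × 0.6 × 450 × 20 × 410 × 10⁻³ = 1660 kN.
Governing: weld metal.

φR_n ≈ 1000 kN (weld metal governs)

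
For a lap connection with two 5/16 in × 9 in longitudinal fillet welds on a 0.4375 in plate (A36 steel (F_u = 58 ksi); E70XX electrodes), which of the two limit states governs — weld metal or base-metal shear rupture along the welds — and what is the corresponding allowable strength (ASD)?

R_n/Ω ≈ 83.5 kips (weld metal governs)

E70XX → F_EXX = 70 ksi.
t_e = 0.707 × 0.3125 = 0.2209 in; L = 18 in.
Weld metal: R_n/Ω = (1/2.0) × 0.6 × 70 × 0.2209 × 18 = 83.51 kips.
Base metal (shear rupture): R_n/Ω = (1/2.0) × 0.6 × 58 × 0.4375 × 18 = 137 kips.
Governing: weld metal.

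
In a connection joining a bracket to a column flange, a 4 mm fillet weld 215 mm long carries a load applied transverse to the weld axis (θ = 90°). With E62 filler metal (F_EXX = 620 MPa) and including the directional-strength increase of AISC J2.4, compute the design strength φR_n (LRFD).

t_e = 0.707 × 4 = 2.828 mm; A_we = 2.828 × 215 = 608 mm².
Directional factor: 1.0 + 0.5 sin^1.5(90°) = 1.5.
F_nw = 0.6 × 620 × 1.5 = 558 MPa.
φR_n = 0.75 × 558 × 608 × 10⁻³ = 254.5 kN.

φR_n ≈ 254 kN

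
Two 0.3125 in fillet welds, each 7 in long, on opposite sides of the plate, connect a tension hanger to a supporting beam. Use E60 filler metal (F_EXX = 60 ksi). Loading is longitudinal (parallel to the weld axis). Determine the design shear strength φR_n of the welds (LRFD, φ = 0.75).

φR_n ≈ 83.5 kips

Effective throat t_e = 0.707 × 0.3125 = 0.2209 in.
Total length L = 14 in; A_we = 0.2209 × 14 = 3.093 in².
F_nw = 0.6 F_EXX = 0.6 × 60 = 36 ksi.
φR_n = 0.75 × 36 × 3.093 = 83.51 kips.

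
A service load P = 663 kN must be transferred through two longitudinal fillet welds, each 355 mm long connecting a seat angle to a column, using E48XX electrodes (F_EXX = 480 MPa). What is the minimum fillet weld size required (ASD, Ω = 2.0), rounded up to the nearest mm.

Total weld length L = 710 mm.
Required throat t_e = P × Ω / (0.6 F_EXX × L) = 663 × 2.0 / (0.6 × 480 × 710 × 10⁻³) = 6.485 mm.
Required leg w = t_e / 0.707 = 9.172 mm → use 10 mm.

w = 10 mm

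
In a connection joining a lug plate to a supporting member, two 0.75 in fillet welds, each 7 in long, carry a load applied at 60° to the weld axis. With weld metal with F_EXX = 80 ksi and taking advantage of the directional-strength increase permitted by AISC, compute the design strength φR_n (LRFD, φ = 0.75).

t_e = 0.707 × 0.75 = 0.5302 in; A_we = 0.5302 × 14 = 7.423 in².
Directional factor: 1.0 + 0.5 sin^1.5(60°) = 1.403.
F_nw = 0.6 × 80 × 1.403 = 67.34 ksi.
φR_n = 0.75 × 67.34 × 7.423 = 374.9 kips.

φR_n ≈ 375 kips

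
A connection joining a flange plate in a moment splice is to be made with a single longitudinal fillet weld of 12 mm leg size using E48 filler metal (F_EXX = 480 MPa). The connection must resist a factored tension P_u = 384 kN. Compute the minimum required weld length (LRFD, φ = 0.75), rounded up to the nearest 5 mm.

Throat t_e = 0.707 × 12 = 8.484 mm.
φr_n = 0.75 × 0.6 × 480 × 8.484 × 10⁻³ = 1.833 kN/mm.
L_req = P_u / φr_n = 384 / 1.833 = 209.5 mm total.
Round up → use L = 210 mm.

L = 210 mm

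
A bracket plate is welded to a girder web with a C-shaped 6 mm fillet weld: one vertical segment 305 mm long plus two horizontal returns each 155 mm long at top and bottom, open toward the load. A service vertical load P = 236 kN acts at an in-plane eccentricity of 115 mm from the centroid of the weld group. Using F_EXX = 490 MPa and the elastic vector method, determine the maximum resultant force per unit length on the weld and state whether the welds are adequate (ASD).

Total weld length L_w = 615 mm. Treat welds as unit-width lines.
Centroid: x̄ = 2×155×77.5 / 615 = 39.07 mm from the vertical weld.
Polar moment about centroid: J = I_x + I_y = [305³/12 + 2×155×152.5²] + [305×39.07² + 2(155³/12 + 155×38.43²)] = 11120000 mm³.
Direct shear f_v = P/L_w = 236×10³ / 615 = 383.7 N/mm (vertical).
Torsion M = P·e = 236×10³ × 115 = 27140000 N·mm.
Critical point at (x, y) = (115.9, 152.5) from centroid. f_tx = M·y/J = 372.3 N/mm; f_ty = M·x/J = 283 N/mm.
Resultant f_max = √[f_tx² + (f_v + f_ty)²] = √[372.3² + (383.7 + 283)²] = 763.6 N/mm.
Capacity per unit length: r_n/Ω = (1/2.0) × 0.6 × 490 × (0.707 × 6) = 623.6 N/mm.
763.6 > 623.6 → NOT adequate.

f_max ≈ 764 N/mm; NOT adequate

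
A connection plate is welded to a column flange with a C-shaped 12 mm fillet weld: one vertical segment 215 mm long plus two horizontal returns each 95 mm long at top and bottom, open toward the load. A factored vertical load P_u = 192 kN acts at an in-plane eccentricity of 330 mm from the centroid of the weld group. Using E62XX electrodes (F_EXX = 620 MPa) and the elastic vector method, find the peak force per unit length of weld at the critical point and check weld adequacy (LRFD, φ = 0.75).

f_max ≈ 2720 N/mm; NOT adequate

Total weld length L_w = 405 mm. Treat welds as unit-width lines.
Centroid: x̄ = 2×95×47.5 / 405 = 22.28 mm from the vertical weld.
Polar moment about centroid: J = I_x + I_y = [215³/12 + 2×95×107.5²] + [215×22.28² + 2(95³/12 + 95×25.22²)] = 3394000 mm³.
Direct shear f_v = P/L_w = 192×10³ / 405 = 474.1 N/mm (vertical).
Torsion M = P·e = 192×10³ × 330 = 63360000 N·mm.
Critical point at (x, y) = (72.72, 107.5) from centroid. f_tx = M·y/J = 2007 N/mm; f_ty = M·x/J = 1357 N/mm.
Resultant f_max = √[f_tx² + (f_v + f_ty)²] = √[2007² + (474.1 + 1357)²] = 2717 N/mm.
Capacity per unit length: φr_n = 0.75 × 0.6 × 620 × (0.707 × 12) = 2367 N/mm.
2717 > 2367 → NOT adequate.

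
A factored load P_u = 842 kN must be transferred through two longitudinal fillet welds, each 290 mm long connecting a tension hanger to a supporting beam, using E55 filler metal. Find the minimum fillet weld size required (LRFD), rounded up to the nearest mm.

w = 9 mm

E55XX → F_EXX = 550 MPa.
Total weld length L = 580 mm.
Required throat t_e = P_u / (φ × 0.6 F_EXX × L) = 842 / (0.75 × 0.6 × 550 × 580 × 10⁻³) = 5.866 mm.
Required leg w = t_e / 0.707 = 8.296 mm → use 9 mm.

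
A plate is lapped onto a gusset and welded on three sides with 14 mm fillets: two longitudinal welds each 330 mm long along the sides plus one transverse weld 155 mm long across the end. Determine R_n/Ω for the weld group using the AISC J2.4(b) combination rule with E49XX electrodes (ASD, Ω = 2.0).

E49XX → F_EXX = 490 MPa.
t_e = 0.707 × 14 = 9.898 mm.
R_nwl = 0.6 × 490 × 9.898 × 660 × 10⁻³ = 1921 kN (longitudinal, 2 welds).
R_nwt = 0.6 × 490 × 9.898 × 155 × 10⁻³ = 451.1 kN (transverse, base value).
(i) R_nwl + R_nwt = 2372 kN; (ii) 0.85 R_nwl + 1.5 R_nwt = 2309 kN.
R_n = max = 2372 kN [governs: (i)]; R_n/Ω = 1186 kN.

R_n/Ω ≈ 1190 kN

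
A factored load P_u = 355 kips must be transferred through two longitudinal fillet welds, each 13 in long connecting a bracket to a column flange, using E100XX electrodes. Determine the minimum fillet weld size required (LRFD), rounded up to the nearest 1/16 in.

E100XX → F_EXX = 100 ksi.
Total weld length L = 26 in.
Required throat t_e = P_u / (φ × 0.6 F_EXX × L) = 355 / (0.75 × 0.6 × 100 × 26) = 0.3034 in.
Required leg w = t_e / 0.707 = 0.4292 in → use 7/16 in.

w = 7/16 in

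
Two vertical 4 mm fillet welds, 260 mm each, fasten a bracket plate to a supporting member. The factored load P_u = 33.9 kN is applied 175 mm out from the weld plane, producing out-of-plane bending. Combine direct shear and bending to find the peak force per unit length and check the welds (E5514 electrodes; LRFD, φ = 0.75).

f_max ≈ 271 N/mm; adequate

E55XX → F_EXX = 550 MPa.
L_w = 2 × 260 = 520 mm; section modulus (unit throat) S = 2 × L²/6 = 22530 mm².
Direct shear f_v = P/L_w = 33.9×10³/520 = 65.19 N/mm.
Moment M = P × e = 33.9×10³ × 175 = 5932500 N·mm; bending f_b = M/S = 263.3 N/mm.
f_max = √(f_v² + f_b²) = √(65.19² + 263.3²) = 271.2 N/mm.
φr_n = 0.75 × 0.6 × 550 × (0.707 × 4) = 699.9 N/mm → adequate.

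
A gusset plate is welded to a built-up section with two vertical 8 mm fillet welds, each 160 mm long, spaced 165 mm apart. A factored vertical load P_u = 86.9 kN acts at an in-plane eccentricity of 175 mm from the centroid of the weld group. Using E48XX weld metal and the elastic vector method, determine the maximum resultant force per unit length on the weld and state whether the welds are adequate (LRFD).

f_max ≈ 828 N/mm; adequate

E48XX → F_EXX = 480 MPa.
Total weld length L_w = 320 mm. Treat welds as unit-width lines.
Polar moment about centroid: J = 2[d³/12 + d(b/2)²] = 2[160³/12 + 160×82.5²] = 2861000 mm³.
Direct shear f_v = P/L_w = 86.9×10³ / 320 = 271.6 N/mm (vertical).
Torsion M = P·e = 86.9×10³ × 175 = 15208000 N·mm.
Critical point at (x, y) = (82.5, 80) from centroid. f_tx = M·y/J = 425.3 N/mm; f_ty = M·x/J = 438.6 N/mm.
Resultant f_max = √[f_tx² + (f_v + f_ty)²] = √[425.3² + (271.6 + 438.6)²] = 827.7 N/mm.
Capacity per unit length: φr_n = 0.75 × 0.6 × 480 × (0.707 × 8) = 1222 N/mm.
827.7 ≤ 1222 → adequate.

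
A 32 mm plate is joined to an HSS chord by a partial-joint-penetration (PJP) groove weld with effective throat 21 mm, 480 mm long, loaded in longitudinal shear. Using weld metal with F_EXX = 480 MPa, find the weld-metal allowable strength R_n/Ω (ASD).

R_n/Ω ≈ 1450 kN

Effective throat (given) t_e = 21 mm.
A_we = 21 × 480 = 10080 mm².
F_nw = 0.6 F_EXX = 288 MPa.
R_n/Ω = (288 × 10080) / 2.0 × 10⁻³ = 1452 kN.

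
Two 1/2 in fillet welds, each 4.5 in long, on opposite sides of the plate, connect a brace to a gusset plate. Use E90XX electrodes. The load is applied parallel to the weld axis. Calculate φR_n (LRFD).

E90XX → F_EXX = 90 ksi.
Effective throat t_e = 0.707 × 0.5 = 0.3535 in.
Total length L = 9 in; A_we = 0.3535 × 9 = 3.181 in².
F_nw = 0.6 F_EXX = 0.6 × 90 = 54 ksi.
φR_n = 0.75 × 54 × 3.181 = 128.9 kip.

φR_n ≈ 129 kip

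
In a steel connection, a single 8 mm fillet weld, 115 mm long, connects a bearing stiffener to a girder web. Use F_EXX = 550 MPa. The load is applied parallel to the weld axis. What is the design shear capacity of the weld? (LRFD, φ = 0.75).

φR_n ≈ 161 kN

Effective throat t_e = 0.707 × 8 = 5.656 mm.
Total length L = 115 mm; A_we = 5.656 × 115 = 650.4 mm².
F_nw = 0.6 F_EXX = 0.6 × 550 = 330 MPa.
φR_n = 0.75 × 330 × 650.4 × 10⁻³ = 161 kN.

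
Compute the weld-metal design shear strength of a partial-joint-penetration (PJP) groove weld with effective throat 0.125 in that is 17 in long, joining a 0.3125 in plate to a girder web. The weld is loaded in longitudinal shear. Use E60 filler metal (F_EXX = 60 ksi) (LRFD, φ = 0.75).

Effective throat (given) t_e = 0.125 in.
A_we = 0.125 × 17 = 2.125 in².
F_nw = 0.6 F_EXX = 36 ksi.
φR_n = 0.75 × 36 × 2.125 = 57.38 kip.

φR_n ≈ 57.4 kip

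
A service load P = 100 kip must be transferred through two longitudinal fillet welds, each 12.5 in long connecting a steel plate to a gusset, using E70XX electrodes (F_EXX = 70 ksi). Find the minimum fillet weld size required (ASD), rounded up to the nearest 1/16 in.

w = 5/16 in

Total weld length L = 25 in.
Required throat t_e = P × Ω / (0.6 F_EXX × L) = 100 × 2.0 / (0.6 × 70 × 25) = 0.1905 in.
Required leg w = t_e / 0.707 = 0.2694 in → use 5/16 in.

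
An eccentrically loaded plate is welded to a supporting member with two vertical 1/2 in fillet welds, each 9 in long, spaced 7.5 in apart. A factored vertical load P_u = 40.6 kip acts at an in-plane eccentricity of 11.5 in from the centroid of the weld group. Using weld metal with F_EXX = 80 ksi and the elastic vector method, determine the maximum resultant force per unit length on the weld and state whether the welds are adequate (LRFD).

f_max ≈ 8.91 kip/in; adequate

Total weld length L_w = 18 in. Treat welds as unit-width lines.
Polar moment about centroid: J = 2[d³/12 + d(b/2)²] = 2[9³/12 + 9×3.75²] = 374.6 in³.
Direct shear f_v = P/L_w = 40.6 / 18 = 2.256 kip/in (vertical).
Torsion M = P·e = 40.6 × 11.5 = 466.9 kip·in.
Critical point at (x, y) = (3.75, 4.5) from centroid. f_tx = M·y/J = 5.608 kip/in; f_ty = M·x/J = 4.674 kip/in.
Resultant f_max = √[f_tx² + (f_v + f_ty)²] = √[5.608² + (2.256 + 4.674)²] = 8.915 kip/in.
Capacity per unit length: φr_n = 0.75 × 0.6 × 80 × (0.707 × 0.5) = 12.73 kip/in.
8.915 ≤ 12.73 → adequate.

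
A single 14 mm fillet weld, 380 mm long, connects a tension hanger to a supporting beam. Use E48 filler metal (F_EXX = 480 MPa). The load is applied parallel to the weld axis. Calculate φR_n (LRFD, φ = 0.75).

Effective throat t_e = 0.707 × 14 = 9.898 mm.
Total length L = 380 mm; A_we = 9.898 × 380 = 3761 mm².
F_nw = 0.6 F_EXX = 0.6 × 480 = 288 MPa.
φR_n = 0.75 × 288 × 3761 × 10⁻³ = 812.4 kN.

φR_n ≈ 812 kN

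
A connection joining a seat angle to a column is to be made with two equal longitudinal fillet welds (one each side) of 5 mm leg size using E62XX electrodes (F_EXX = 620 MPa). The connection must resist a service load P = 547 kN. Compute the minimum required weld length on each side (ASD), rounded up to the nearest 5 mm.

L = 420 mm on each side

Throat t_e = 0.707 × 5 = 3.535 mm.
r_n/Ω = (0.6 × 620 × 3.535) / 2.0 = 657.5 N/mm = 0.6575 kN/mm.
L_req = P / (r_n/Ω) = 547 / 0.6575 = 831.9 mm total.
Per side: 831.9 / 2 = 416 mm.
Round up → use L = 420 mm on each side.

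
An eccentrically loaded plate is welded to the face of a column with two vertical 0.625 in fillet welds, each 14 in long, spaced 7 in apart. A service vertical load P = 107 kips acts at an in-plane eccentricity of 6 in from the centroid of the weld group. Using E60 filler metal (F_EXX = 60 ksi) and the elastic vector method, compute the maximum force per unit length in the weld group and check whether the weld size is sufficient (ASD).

f_max ≈ 8.69 kip/in; NOT adequate

Total weld length L_w = 28 in. Treat welds as unit-width lines.
Polar moment about centroid: J = 2[d³/12 + d(b/2)²] = 2[14³/12 + 14×3.5²] = 800.3 in³.
Direct shear f_v = P/L_w = 107 / 28 = 3.821 kip/in (vertical).
Torsion M = P·e = 107 × 6 = 642 kip·in.
Critical point at (x, y) = (3.5, 7) from centroid. f_tx = M·y/J = 5.615 kip/in; f_ty = M·x/J = 2.808 kip/in.
Resultant f_max = √[f_tx² + (f_v + f_ty)²] = √[5.615² + (3.821 + 2.808)²] = 8.688 kip/in.
Capacity per unit length: r_n/Ω = (1/2.0) × 0.6 × 60 × (0.707 × 0.625) = 7.954 kip/in.
8.688 > 7.954 → NOT adequate.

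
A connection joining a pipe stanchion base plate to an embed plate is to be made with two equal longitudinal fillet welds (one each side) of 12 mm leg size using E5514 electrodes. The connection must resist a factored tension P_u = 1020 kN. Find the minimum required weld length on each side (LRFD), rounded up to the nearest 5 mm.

L = 245 mm on each side

E55XX → F_EXX = 550 MPa.
Throat t_e = 0.707 × 12 = 8.484 mm.
φr_n = 0.75 × 0.6 × 550 × 8.484 × 10⁻³ = 2.1 kN/mm.
L_req = P_u / φr_n = 1020 / 2.1 = 485.8 mm total.
Per side: 485.8 / 2 = 242.9 mm.
Round up → use L = 245 mm on each side.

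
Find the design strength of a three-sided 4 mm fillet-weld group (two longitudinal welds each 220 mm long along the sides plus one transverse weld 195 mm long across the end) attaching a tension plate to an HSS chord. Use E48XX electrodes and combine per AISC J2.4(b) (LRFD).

φR_n ≈ 407 kN

E48XX → F_EXX = 480 MPa.
t_e = 0.707 × 4 = 2.828 mm.
R_nwl = 0.6 × 480 × 2.828 × 440 × 10⁻³ = 358.4 kN (longitudinal, 2 welds).
R_nwt = 0.6 × 480 × 2.828 × 195 × 10⁻³ = 158.8 kN (transverse, base value).
(i) R_nwl + R_nwt = 517.2 kN; (ii) 0.85 R_nwl + 1.5 R_nwt = 542.8 kN.
R_n = max = 542.8 kN [governs: (ii)]; φR_n = 407.1 kN.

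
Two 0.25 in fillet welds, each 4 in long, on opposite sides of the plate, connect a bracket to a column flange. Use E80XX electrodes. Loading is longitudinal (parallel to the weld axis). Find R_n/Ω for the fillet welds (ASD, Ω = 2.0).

E80XX → F_EXX = 80 ksi.
Effective throat t_e = 0.707 × 0.25 = 0.1767 in.
Total length L = 8 in; A_we = 0.1767 × 8 = 1.414 in².
F_nw = 0.6 F_EXX = 0.6 × 80 = 48 ksi.
R_n = 48 × 1.414 = 67.87 kips; R_n/Ω = 67.87/2.0 = 33.94 kips.

R_n/Ω ≈ 33.9 kips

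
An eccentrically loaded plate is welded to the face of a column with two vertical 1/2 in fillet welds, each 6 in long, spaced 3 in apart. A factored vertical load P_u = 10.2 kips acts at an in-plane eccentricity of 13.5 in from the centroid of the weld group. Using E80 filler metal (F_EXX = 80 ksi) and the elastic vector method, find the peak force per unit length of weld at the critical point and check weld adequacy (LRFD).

f_max ≈ 7.75 kip/in; adequate

Total weld length L_w = 12 in. Treat welds as unit-width lines.
Polar moment about centroid: J = 2[d³/12 + d(b/2)²] = 2[6³/12 + 6×1.5²] = 63 in³.
Direct shear f_v = P/L_w = 10.2 / 12 = 0.85 kip/in (vertical).
Torsion M = P·e = 10.2 × 13.5 = 137.7 kip·in.
Critical point at (x, y) = (1.5, 3) from centroid. f_tx = M·y/J = 6.557 kip/in; f_ty = M·x/J = 3.279 kip/in.
Resultant f_max = √[f_tx² + (f_v + f_ty)²] = √[6.557² + (0.85 + 3.279)²] = 7.749 kip/in.
Capacity per unit length: φr_n = 0.75 × 0.6 × 80 × (0.707 × 0.5) = 12.73 kip/in.
7.749 ≤ 12.73 → adequate.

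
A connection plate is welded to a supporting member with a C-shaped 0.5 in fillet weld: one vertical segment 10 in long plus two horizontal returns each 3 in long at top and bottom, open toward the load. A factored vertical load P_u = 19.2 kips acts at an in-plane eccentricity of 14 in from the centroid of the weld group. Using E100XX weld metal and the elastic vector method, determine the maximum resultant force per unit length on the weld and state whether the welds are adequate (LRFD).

f_max ≈ 6.68 kip/in; adequate

E100XX → F_EXX = 100 ksi.
Total weld length L_w = 16 in. Treat welds as unit-width lines.
Centroid: x̄ = 2×3×1.5 / 16 = 0.5625 in from the vertical weld.
Polar moment about centroid: J = I_x + I_y = [10³/12 + 2×3×5²] + [10×0.5625² + 2(3³/12 + 3×0.9375²)] = 246.3 in³.
Direct shear f_v = P/L_w = 19.2 / 16 = 1.2 kip/in (vertical).
Torsion M = P·e = 19.2 × 14 = 268.8 kip·in.
Critical point at (x, y) = (2.438, 5) from centroid. f_tx = M·y/J = 5.457 kip/in; f_ty = M·x/J = 2.66 kip/in.
Resultant f_max = √[f_tx² + (f_v + f_ty)²] = √[5.457² + (1.2 + 2.66)²] = 6.685 kip/in.
Capacity per unit length: φr_n = 0.75 × 0.6 × 100 × (0.707 × 0.5) = 15.91 kip/in.
6.685 ≤ 15.91 → adequate.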